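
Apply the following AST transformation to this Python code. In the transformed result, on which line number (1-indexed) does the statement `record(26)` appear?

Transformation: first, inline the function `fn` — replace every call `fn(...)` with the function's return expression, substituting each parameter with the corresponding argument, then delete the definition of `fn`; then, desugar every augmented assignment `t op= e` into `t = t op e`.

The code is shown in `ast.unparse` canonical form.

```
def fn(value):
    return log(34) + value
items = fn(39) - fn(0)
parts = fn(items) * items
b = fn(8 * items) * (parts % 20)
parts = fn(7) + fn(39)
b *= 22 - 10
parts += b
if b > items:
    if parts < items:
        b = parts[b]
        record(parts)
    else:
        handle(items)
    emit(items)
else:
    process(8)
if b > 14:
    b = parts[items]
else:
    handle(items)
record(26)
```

Transformed code:
items = log(34) + 39 - (log(34) + 0)
parts = (log(34) + items) * items
b = (log(34) + 8 * items) * (parts % 20)
parts = log(34) + 7 + (log(34) + 39)
b = b * (22 - 10)
parts = parts + b
if b > items:
    if parts < items:
        b = parts[b]
        record(parts)
    else:
        handle(items)
    emit(items)
else:
    process(8)
if b > 14:
    b = parts[items]
else:
    handle(items)
record(26)

20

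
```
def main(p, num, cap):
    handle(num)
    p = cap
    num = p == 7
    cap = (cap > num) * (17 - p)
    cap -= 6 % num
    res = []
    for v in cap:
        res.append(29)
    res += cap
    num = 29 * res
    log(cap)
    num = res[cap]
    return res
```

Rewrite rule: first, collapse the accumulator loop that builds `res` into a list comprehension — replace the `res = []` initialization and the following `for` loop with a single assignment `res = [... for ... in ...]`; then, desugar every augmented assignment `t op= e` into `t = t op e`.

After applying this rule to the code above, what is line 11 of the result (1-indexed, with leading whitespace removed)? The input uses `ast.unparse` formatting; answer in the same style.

Transformed code:
def main(p, num, cap):
    handle(num)
    p = cap
    num = p == 7
    cap = (cap > num) * (17 - p)
    cap = cap - 6 % num
    res = [29 for v in cap]
    res = res + cap
    num = 29 * res
    log(cap)
    num = res[cap]
    return res

num = res[cap]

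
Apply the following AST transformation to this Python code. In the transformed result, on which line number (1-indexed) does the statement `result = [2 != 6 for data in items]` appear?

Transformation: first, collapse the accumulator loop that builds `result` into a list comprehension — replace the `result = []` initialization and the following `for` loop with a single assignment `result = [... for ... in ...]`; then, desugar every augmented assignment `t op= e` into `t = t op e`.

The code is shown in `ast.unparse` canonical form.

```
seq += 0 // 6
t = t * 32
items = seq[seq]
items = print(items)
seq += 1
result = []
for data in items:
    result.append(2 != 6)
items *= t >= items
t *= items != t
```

Transformed code:
seq = seq + 0 // 6
t = t * 32
items = seq[seq]
items = print(items)
seq = seq + 1
result = [2 != 6 for data in items]
items = items * (t >= items)
t = t * (items != t)

6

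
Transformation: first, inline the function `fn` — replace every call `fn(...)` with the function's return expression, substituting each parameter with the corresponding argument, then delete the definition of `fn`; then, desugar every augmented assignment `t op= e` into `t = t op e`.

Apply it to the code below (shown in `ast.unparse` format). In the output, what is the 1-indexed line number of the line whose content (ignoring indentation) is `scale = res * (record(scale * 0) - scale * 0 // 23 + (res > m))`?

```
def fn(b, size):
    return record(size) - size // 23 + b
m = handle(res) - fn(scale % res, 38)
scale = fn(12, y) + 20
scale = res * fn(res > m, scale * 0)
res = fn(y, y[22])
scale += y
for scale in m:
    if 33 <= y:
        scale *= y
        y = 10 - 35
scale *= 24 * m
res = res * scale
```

3

Transformed code:
m = handle(res) - (record(38) - 38 // 23 + scale % res)
scale = record(y) - y // 23 + 12 + 20
scale = res * (record(scale * 0) - scale * 0 // 23 + (res > m))
res = record(y[22]) - y[22] // 23 + y
scale = scale + y
for scale in m:
    if 33 <= y:
        scale = scale * y
        y = 10 - 35
scale = scale * (24 * m)
res = res * scale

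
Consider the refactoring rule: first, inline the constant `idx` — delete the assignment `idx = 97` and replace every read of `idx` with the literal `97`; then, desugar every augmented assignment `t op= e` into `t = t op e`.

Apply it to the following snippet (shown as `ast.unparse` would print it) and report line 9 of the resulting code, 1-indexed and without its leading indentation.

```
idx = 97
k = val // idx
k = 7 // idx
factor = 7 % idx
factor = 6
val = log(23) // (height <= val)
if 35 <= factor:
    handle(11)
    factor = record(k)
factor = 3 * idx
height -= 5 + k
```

Transformed code:
k = val // 97
k = 7 // 97
factor = 7 % 97
factor = 6
val = log(23) // (height <= val)
if 35 <= factor:
    handle(11)
    factor = record(k)
factor = 3 * 97
height = height - (5 + k)

factor = 3 * 97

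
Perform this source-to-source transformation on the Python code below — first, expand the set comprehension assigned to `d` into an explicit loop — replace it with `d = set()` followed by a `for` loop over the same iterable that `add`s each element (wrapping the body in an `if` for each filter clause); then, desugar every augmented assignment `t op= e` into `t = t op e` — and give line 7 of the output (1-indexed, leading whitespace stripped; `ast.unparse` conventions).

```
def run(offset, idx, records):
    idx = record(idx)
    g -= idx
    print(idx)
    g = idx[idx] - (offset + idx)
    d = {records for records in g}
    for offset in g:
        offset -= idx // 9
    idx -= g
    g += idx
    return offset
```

for records in g:

Transformed code:
def run(offset, idx, records):
    idx = record(idx)
    g = g - idx
    print(idx)
    g = idx[idx] - (offset + idx)
    d = set()
    for records in g:
        d.add(records)
    for offset in g:
        offset = offset - idx // 9
    idx = idx - g
    g = g + idx
    return offset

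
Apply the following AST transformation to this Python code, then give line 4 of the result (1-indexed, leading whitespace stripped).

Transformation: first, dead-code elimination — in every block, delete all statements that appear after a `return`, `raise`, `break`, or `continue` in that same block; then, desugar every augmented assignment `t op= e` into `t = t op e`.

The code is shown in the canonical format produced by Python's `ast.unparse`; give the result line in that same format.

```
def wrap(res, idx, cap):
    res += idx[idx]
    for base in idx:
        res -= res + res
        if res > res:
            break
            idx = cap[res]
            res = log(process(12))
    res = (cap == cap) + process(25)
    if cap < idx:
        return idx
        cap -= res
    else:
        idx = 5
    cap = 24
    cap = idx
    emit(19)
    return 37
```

Transformed code:
def wrap(res, idx, cap):
    res = res + idx[idx]
    for base in idx:
        res = res - (res + res)
        if res > res:
            break
    res = (cap == cap) + process(25)
    if cap < idx:
        return idx
    else:
        idx = 5
    cap = 24
    cap = idx
    emit(19)
    return 37

res = res - (res + res)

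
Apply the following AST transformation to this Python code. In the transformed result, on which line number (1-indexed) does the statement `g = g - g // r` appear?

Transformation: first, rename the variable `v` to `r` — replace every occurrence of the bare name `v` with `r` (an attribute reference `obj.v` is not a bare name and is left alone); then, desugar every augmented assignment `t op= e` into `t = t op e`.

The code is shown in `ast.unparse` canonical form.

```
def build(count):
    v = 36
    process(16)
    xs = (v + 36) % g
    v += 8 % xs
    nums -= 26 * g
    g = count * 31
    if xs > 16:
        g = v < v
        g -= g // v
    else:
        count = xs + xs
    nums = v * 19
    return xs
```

10

Transformed code:
def build(count):
    r = 36
    process(16)
    xs = (r + 36) % g
    r = r + 8 % xs
    nums = nums - 26 * g
    g = count * 31
    if xs > 16:
        g = r < r
        g = g - g // r
    else:
        count = xs + xs
    nums = r * 19
    return xs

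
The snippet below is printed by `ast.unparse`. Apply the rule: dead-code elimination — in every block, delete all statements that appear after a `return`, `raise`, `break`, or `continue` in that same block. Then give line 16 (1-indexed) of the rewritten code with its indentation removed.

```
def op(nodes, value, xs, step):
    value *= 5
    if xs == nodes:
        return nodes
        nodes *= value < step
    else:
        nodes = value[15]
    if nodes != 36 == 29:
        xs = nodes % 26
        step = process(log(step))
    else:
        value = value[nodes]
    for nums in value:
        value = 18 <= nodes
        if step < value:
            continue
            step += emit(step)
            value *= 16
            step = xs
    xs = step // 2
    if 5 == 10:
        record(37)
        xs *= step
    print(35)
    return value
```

Transformed code:
def op(nodes, value, xs, step):
    value *= 5
    if xs == nodes:
        return nodes
    else:
        nodes = value[15]
    if nodes != 36 == 29:
        xs = nodes % 26
        step = process(log(step))
    else:
        value = value[nodes]
    for nums in value:
        value = 18 <= nodes
        if step < value:
            continue
    xs = step // 2
    if 5 == 10:
        record(37)
        xs *= step
    print(35)
    return value

xs = step // 2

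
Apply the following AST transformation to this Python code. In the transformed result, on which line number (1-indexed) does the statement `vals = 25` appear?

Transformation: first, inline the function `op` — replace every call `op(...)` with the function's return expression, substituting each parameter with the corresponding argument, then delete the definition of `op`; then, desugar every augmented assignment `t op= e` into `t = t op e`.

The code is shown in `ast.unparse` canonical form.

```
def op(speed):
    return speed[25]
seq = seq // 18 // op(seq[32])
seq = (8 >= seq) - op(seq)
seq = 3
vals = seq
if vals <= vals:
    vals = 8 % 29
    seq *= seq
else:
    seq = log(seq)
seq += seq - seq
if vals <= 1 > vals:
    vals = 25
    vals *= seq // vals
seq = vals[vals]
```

Transformed code:
seq = seq // 18 // seq[32][25]
seq = (8 >= seq) - seq[25]
seq = 3
vals = seq
if vals <= vals:
    vals = 8 % 29
    seq = seq * seq
else:
    seq = log(seq)
seq = seq + (seq - seq)
if vals <= 1 > vals:
    vals = 25
    vals = vals * (seq // vals)
seq = vals[vals]

12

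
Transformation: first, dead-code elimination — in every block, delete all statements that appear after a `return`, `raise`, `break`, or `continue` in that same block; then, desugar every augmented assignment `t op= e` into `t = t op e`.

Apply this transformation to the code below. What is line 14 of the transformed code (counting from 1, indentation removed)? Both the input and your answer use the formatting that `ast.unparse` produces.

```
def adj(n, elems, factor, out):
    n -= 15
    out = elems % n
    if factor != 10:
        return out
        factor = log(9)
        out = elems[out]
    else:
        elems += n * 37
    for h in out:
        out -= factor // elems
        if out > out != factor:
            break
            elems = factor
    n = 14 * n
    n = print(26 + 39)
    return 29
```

return 29

Transformed code:
def adj(n, elems, factor, out):
    n = n - 15
    out = elems % n
    if factor != 10:
        return out
    else:
        elems = elems + n * 37
    for h in out:
        out = out - factor // elems
        if out > out != factor:
            break
    n = 14 * n
    n = print(26 + 39)
    return 29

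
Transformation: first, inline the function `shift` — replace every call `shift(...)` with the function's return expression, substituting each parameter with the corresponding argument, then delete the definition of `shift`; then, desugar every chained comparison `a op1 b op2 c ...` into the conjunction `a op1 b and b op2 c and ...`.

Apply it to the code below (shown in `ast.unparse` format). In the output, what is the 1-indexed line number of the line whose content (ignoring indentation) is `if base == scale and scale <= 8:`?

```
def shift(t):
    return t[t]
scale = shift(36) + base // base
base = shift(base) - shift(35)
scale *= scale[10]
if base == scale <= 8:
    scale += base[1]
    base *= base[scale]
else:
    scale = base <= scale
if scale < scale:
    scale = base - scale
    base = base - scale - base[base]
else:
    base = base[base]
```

Transformed code:
scale = 36[36] + base // base
base = base[base] - 35[35]
scale *= scale[10]
if base == scale and scale <= 8:
    scale += base[1]
    base *= base[scale]
else:
    scale = base <= scale
if scale < scale:
    scale = base - scale
    base = base - scale - base[base]
else:
    base = base[base]

4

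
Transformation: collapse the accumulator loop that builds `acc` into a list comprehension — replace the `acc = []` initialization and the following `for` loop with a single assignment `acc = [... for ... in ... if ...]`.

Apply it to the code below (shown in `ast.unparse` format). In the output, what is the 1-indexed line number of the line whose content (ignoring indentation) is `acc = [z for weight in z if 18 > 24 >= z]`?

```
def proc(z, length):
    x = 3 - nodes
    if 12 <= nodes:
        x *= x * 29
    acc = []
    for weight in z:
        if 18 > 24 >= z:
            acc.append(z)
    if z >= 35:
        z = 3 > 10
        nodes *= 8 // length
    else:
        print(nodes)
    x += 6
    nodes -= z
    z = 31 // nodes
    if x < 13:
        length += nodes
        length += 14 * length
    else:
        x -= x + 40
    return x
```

5

Transformed code:
def proc(z, length):
    x = 3 - nodes
    if 12 <= nodes:
        x *= x * 29
    acc = [z for weight in z if 18 > 24 >= z]
    if z >= 35:
        z = 3 > 10
        nodes *= 8 // length
    else:
        print(nodes)
    x += 6
    nodes -= z
    z = 31 // nodes
    if x < 13:
        length += nodes
        length += 14 * length
    else:
        x -= x + 40
    return x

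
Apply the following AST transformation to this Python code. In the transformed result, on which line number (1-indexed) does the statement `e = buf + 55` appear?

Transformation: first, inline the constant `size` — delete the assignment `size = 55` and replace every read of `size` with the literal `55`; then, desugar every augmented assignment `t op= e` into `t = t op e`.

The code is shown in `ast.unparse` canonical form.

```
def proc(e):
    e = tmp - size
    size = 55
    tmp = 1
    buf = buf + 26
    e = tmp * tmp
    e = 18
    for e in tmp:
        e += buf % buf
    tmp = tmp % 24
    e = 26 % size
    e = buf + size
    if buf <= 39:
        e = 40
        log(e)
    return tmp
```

Transformed code:
def proc(e):
    e = tmp - 55
    tmp = 1
    buf = buf + 26
    e = tmp * tmp
    e = 18
    for e in tmp:
        e = e + buf % buf
    tmp = tmp % 24
    e = 26 % 55
    e = buf + 55
    if buf <= 39:
        e = 40
        log(e)
    return tmp

11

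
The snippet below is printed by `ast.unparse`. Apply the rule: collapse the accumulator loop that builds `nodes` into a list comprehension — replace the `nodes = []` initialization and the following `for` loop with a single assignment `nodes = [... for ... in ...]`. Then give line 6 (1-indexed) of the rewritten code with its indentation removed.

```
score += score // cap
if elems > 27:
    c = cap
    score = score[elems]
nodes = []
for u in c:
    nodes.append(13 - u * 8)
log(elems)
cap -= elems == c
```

log(elems)

Transformed code:
score += score // cap
if elems > 27:
    c = cap
    score = score[elems]
nodes = [13 - u * 8 for u in c]
log(elems)
cap -= elems == c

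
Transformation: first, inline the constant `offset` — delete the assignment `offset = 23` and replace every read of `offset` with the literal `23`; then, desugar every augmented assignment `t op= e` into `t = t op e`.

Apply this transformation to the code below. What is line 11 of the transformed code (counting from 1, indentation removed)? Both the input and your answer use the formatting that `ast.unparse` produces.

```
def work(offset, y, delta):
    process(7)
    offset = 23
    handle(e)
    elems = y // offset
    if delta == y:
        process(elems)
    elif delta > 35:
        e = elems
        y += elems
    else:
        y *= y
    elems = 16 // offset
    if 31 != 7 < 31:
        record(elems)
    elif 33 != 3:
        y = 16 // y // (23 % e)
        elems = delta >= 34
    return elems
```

y = y * y

Transformed code:
def work(offset, y, delta):
    process(7)
    handle(e)
    elems = y // 23
    if delta == y:
        process(elems)
    elif delta > 35:
        e = elems
        y = y + elems
    else:
        y = y * y
    elems = 16 // 23
    if 31 != 7 < 31:
        record(elems)
    elif 33 != 3:
        y = 16 // y // (23 % e)
        elems = delta >= 34
    return elems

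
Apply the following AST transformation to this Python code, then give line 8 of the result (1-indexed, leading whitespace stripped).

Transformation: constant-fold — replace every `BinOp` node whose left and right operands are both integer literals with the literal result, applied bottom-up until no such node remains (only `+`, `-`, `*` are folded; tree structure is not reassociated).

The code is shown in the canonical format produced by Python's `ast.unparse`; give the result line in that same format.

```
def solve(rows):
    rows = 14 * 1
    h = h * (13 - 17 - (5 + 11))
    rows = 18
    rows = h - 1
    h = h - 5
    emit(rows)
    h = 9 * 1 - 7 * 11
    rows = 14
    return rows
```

h = -68

Transformed code:
def solve(rows):
    rows = 14
    h = h * -20
    rows = 18
    rows = h - 1
    h = h - 5
    emit(rows)
    h = -68
    rows = 14
    return rows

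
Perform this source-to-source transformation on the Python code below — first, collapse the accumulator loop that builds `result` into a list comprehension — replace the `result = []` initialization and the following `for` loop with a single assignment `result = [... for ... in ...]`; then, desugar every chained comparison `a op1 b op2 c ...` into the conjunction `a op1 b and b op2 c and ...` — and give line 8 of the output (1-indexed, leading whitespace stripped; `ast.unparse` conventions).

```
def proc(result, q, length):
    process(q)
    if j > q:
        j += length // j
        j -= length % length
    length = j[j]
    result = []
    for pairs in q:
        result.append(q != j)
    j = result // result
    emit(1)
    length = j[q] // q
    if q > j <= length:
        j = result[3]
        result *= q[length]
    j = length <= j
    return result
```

Transformed code:
def proc(result, q, length):
    process(q)
    if j > q:
        j += length // j
        j -= length % length
    length = j[j]
    result = [q != j for pairs in q]
    j = result // result
    emit(1)
    length = j[q] // q
    if q > j and j <= length:
        j = result[3]
        result *= q[length]
    j = length <= j
    return result

j = result // result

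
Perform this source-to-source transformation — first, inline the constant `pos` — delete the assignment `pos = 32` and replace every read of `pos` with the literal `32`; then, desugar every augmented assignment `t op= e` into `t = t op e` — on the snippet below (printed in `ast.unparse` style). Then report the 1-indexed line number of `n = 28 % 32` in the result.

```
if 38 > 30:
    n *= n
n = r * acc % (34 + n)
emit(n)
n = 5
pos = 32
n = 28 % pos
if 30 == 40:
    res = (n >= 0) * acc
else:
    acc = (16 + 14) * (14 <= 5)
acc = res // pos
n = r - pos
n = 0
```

6

Transformed code:
if 38 > 30:
    n = n * n
n = r * acc % (34 + n)
emit(n)
n = 5
n = 28 % 32
if 30 == 40:
    res = (n >= 0) * acc
else:
    acc = (16 + 14) * (14 <= 5)
acc = res // 32
n = r - 32
n = 0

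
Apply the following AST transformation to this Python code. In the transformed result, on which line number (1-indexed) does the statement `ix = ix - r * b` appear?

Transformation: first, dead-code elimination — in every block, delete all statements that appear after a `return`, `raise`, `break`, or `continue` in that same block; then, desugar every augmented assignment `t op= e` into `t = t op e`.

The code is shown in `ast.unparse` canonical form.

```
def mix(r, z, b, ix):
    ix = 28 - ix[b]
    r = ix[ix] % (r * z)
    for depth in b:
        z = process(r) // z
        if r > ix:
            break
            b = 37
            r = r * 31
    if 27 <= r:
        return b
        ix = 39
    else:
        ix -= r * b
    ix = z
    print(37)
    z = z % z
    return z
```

Transformed code:
def mix(r, z, b, ix):
    ix = 28 - ix[b]
    r = ix[ix] % (r * z)
    for depth in b:
        z = process(r) // z
        if r > ix:
            break
    if 27 <= r:
        return b
    else:
        ix = ix - r * b
    ix = z
    print(37)
    z = z % z
    return z

11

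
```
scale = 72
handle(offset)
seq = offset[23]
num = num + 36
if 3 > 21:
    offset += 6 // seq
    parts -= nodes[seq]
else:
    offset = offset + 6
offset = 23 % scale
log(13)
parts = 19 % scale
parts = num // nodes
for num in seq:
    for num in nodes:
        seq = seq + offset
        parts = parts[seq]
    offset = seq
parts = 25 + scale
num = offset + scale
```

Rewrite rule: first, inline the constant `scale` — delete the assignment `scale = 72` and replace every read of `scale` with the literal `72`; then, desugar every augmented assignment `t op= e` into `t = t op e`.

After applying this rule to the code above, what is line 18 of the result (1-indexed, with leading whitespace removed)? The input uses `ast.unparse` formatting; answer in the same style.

parts = 25 + 72

Transformed code:
handle(offset)
seq = offset[23]
num = num + 36
if 3 > 21:
    offset = offset + 6 // seq
    parts = parts - nodes[seq]
else:
    offset = offset + 6
offset = 23 % 72
log(13)
parts = 19 % 72
parts = num // nodes
for num in seq:
    for num in nodes:
        seq = seq + offset
        parts = parts[seq]
    offset = seq
parts = 25 + 72
num = offset + 72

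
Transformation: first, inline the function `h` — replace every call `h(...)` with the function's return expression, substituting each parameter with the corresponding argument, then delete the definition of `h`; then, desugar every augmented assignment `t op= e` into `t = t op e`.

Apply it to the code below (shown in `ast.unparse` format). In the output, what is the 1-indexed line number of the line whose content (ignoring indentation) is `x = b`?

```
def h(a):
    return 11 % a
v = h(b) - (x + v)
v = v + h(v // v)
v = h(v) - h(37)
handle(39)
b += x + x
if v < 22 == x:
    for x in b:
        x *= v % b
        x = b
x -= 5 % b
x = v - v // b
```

9

Transformed code:
v = 11 % b - (x + v)
v = v + 11 % (v // v)
v = 11 % v - 11 % 37
handle(39)
b = b + (x + x)
if v < 22 == x:
    for x in b:
        x = x * (v % b)
        x = b
x = x - 5 % b
x = v - v // b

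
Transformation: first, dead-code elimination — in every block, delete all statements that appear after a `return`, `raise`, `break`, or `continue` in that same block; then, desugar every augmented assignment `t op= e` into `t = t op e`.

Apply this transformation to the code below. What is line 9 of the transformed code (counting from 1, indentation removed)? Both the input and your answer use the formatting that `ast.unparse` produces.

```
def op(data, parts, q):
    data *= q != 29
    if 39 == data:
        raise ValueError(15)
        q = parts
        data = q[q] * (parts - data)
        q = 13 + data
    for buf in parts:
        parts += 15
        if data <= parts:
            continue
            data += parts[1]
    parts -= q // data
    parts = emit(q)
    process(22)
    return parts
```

Transformed code:
def op(data, parts, q):
    data = data * (q != 29)
    if 39 == data:
        raise ValueError(15)
    for buf in parts:
        parts = parts + 15
        if data <= parts:
            continue
    parts = parts - q // data
    parts = emit(q)
    process(22)
    return parts

parts = parts - q // data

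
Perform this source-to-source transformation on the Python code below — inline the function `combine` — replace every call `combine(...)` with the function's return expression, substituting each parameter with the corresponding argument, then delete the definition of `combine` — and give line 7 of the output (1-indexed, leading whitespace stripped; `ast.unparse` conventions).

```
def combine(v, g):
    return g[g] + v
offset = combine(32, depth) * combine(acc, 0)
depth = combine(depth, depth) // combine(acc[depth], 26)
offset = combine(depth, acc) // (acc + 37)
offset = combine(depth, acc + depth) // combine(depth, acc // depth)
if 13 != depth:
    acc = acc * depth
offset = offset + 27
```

Transformed code:
offset = (depth[depth] + 32) * (0[0] + acc)
depth = (depth[depth] + depth) // (26[26] + acc[depth])
offset = (acc[acc] + depth) // (acc + 37)
offset = ((acc + depth)[acc + depth] + depth) // ((acc // depth)[acc // depth] + depth)
if 13 != depth:
    acc = acc * depth
offset = offset + 27

offset = offset + 27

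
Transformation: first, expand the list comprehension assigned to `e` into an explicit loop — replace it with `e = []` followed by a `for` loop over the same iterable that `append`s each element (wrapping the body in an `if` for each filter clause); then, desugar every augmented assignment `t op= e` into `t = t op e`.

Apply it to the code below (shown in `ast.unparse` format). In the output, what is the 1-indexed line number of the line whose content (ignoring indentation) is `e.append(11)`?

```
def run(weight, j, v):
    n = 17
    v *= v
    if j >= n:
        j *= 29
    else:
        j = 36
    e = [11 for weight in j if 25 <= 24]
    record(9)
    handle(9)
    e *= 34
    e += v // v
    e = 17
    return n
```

11

Transformed code:
def run(weight, j, v):
    n = 17
    v = v * v
    if j >= n:
        j = j * 29
    else:
        j = 36
    e = []
    for weight in j:
        if 25 <= 24:
            e.append(11)
    record(9)
    handle(9)
    e = e * 34
    e = e + v // v
    e = 17
    return n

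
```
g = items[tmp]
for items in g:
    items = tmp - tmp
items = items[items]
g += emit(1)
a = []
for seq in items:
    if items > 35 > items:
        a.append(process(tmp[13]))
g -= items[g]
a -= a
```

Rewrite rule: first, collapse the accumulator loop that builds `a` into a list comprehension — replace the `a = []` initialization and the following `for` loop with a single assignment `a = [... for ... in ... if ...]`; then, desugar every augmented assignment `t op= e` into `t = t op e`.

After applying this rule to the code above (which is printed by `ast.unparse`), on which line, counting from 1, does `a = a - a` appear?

Transformed code:
g = items[tmp]
for items in g:
    items = tmp - tmp
items = items[items]
g = g + emit(1)
a = [process(tmp[13]) for seq in items if items > 35 > items]
g = g - items[g]
a = a - a

8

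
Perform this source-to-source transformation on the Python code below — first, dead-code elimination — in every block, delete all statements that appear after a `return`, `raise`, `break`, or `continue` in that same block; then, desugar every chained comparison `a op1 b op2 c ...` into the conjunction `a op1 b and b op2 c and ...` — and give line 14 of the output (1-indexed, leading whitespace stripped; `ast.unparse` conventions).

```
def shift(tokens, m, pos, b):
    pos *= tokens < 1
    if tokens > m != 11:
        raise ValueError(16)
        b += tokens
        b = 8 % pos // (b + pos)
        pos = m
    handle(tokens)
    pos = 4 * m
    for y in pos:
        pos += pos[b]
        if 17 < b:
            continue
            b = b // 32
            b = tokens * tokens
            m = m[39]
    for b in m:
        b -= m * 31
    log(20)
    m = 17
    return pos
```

Transformed code:
def shift(tokens, m, pos, b):
    pos *= tokens < 1
    if tokens > m and m != 11:
        raise ValueError(16)
    handle(tokens)
    pos = 4 * m
    for y in pos:
        pos += pos[b]
        if 17 < b:
            continue
    for b in m:
        b -= m * 31
    log(20)
    m = 17
    return pos

m = 17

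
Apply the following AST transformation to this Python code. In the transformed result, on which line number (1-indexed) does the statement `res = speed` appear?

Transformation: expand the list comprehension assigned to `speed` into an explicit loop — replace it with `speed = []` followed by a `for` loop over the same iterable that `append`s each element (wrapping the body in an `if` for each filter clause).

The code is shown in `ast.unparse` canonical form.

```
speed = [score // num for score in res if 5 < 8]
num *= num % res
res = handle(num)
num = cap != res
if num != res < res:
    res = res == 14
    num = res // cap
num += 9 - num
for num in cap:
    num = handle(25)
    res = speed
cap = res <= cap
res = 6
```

14

Transformed code:
speed = []
for score in res:
    if 5 < 8:
        speed.append(score // num)
num *= num % res
res = handle(num)
num = cap != res
if num != res < res:
    res = res == 14
    num = res // cap
num += 9 - num
for num in cap:
    num = handle(25)
    res = speed
cap = res <= cap
res = 6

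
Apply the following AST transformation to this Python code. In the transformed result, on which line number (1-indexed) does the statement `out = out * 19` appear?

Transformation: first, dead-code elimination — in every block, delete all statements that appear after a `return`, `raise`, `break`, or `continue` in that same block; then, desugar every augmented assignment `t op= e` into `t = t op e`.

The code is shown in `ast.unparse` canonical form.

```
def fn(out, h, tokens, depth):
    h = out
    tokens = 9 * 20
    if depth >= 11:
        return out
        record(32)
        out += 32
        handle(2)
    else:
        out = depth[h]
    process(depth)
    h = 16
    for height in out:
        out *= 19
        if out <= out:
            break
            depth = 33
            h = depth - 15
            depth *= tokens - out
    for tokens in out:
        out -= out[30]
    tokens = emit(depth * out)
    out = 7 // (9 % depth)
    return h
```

Transformed code:
def fn(out, h, tokens, depth):
    h = out
    tokens = 9 * 20
    if depth >= 11:
        return out
    else:
        out = depth[h]
    process(depth)
    h = 16
    for height in out:
        out = out * 19
        if out <= out:
            break
    for tokens in out:
        out = out - out[30]
    tokens = emit(depth * out)
    out = 7 // (9 % depth)
    return h

11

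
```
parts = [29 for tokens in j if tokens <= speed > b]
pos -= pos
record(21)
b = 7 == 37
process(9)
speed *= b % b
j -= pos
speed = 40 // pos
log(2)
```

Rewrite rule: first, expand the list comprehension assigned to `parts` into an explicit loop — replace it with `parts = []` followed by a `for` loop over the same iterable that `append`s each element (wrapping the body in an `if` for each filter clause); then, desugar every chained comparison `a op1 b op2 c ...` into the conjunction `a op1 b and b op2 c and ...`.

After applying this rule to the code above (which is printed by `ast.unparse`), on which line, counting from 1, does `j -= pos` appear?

Transformed code:
parts = []
for tokens in j:
    if tokens <= speed and speed > b:
        parts.append(29)
pos -= pos
record(21)
b = 7 == 37
process(9)
speed *= b % b
j -= pos
speed = 40 // pos
log(2)

10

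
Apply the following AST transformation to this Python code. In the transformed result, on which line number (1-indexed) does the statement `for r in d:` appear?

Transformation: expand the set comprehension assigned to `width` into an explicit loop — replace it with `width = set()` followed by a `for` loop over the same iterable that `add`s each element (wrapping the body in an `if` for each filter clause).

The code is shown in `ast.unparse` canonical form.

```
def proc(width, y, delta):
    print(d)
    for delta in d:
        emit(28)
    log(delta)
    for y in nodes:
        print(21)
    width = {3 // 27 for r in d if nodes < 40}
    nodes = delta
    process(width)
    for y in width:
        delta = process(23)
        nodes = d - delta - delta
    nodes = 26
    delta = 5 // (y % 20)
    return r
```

Transformed code:
def proc(width, y, delta):
    print(d)
    for delta in d:
        emit(28)
    log(delta)
    for y in nodes:
        print(21)
    width = set()
    for r in d:
        if nodes < 40:
            width.add(3 // 27)
    nodes = delta
    process(width)
    for y in width:
        delta = process(23)
        nodes = d - delta - delta
    nodes = 26
    delta = 5 // (y % 20)
    return r

9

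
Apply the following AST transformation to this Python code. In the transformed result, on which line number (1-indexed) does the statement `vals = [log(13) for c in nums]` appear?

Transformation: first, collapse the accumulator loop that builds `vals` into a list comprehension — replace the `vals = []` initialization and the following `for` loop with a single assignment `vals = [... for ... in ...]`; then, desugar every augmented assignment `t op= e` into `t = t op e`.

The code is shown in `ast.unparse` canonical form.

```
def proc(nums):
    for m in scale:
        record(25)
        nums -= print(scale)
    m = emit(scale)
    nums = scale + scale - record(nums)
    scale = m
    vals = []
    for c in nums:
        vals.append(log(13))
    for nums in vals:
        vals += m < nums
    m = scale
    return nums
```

8

Transformed code:
def proc(nums):
    for m in scale:
        record(25)
        nums = nums - print(scale)
    m = emit(scale)
    nums = scale + scale - record(nums)
    scale = m
    vals = [log(13) for c in nums]
    for nums in vals:
        vals = vals + (m < nums)
    m = scale
    return nums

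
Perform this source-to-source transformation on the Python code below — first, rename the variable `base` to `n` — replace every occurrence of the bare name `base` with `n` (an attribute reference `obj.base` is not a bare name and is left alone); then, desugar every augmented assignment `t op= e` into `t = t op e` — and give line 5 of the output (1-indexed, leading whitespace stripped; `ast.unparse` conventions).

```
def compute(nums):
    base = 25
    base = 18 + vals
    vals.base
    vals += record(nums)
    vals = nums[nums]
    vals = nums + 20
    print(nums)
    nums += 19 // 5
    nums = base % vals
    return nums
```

Transformed code:
def compute(nums):
    n = 25
    n = 18 + vals
    vals.base
    vals = vals + record(nums)
    vals = nums[nums]
    vals = nums + 20
    print(nums)
    nums = nums + 19 // 5
    nums = n % vals
    return nums

vals = vals + record(nums)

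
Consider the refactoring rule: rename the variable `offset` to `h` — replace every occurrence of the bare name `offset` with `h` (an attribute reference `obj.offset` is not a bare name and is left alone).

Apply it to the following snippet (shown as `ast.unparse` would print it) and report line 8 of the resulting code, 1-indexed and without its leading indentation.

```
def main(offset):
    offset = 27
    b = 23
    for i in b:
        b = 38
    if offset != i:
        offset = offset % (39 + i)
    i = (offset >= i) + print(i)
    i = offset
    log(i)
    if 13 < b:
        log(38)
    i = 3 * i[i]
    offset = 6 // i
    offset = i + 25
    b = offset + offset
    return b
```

Transformed code:
def main(h):
    h = 27
    b = 23
    for i in b:
        b = 38
    if h != i:
        h = h % (39 + i)
    i = (h >= i) + print(i)
    i = h
    log(i)
    if 13 < b:
        log(38)
    i = 3 * i[i]
    h = 6 // i
    h = i + 25
    b = h + h
    return b

i = (h >= i) + print(i)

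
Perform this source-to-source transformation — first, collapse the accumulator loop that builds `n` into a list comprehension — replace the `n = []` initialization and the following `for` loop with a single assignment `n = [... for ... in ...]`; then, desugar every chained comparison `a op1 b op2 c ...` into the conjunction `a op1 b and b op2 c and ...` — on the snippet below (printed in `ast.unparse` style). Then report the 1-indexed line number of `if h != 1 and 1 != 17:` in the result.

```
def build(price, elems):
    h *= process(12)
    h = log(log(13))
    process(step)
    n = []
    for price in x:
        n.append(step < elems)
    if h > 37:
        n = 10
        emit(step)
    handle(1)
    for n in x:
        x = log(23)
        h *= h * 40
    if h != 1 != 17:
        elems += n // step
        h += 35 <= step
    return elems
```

13

Transformed code:
def build(price, elems):
    h *= process(12)
    h = log(log(13))
    process(step)
    n = [step < elems for price in x]
    if h > 37:
        n = 10
        emit(step)
    handle(1)
    for n in x:
        x = log(23)
        h *= h * 40
    if h != 1 and 1 != 17:
        elems += n // step
        h += 35 <= step
    return elems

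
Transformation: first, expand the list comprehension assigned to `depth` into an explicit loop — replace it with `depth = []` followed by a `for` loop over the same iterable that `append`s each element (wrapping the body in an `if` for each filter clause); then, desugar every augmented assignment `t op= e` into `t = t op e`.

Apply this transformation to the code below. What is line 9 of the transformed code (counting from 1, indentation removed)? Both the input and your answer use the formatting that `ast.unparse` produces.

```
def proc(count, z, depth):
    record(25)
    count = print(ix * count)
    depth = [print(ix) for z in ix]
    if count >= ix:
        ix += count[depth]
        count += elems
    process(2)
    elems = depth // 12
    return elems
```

Transformed code:
def proc(count, z, depth):
    record(25)
    count = print(ix * count)
    depth = []
    for z in ix:
        depth.append(print(ix))
    if count >= ix:
        ix = ix + count[depth]
        count = count + elems
    process(2)
    elems = depth // 12
    return elems

count = count + elems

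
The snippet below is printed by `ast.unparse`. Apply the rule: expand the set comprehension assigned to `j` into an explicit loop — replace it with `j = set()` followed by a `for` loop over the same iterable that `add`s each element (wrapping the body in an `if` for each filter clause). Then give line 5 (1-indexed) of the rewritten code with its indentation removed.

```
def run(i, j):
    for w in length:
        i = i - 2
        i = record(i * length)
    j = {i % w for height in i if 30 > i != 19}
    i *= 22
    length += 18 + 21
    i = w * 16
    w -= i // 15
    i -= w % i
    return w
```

Transformed code:
def run(i, j):
    for w in length:
        i = i - 2
        i = record(i * length)
    j = set()
    for height in i:
        if 30 > i != 19:
            j.add(i % w)
    i *= 22
    length += 18 + 21
    i = w * 16
    w -= i // 15
    i -= w % i
    return w

j = set()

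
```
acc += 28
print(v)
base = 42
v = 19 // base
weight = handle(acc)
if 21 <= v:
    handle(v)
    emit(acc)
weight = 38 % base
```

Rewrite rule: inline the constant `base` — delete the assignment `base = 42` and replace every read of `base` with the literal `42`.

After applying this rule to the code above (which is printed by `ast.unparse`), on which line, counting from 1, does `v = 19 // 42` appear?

Transformed code:
acc += 28
print(v)
v = 19 // 42
weight = handle(acc)
if 21 <= v:
    handle(v)
    emit(acc)
weight = 38 % 42

3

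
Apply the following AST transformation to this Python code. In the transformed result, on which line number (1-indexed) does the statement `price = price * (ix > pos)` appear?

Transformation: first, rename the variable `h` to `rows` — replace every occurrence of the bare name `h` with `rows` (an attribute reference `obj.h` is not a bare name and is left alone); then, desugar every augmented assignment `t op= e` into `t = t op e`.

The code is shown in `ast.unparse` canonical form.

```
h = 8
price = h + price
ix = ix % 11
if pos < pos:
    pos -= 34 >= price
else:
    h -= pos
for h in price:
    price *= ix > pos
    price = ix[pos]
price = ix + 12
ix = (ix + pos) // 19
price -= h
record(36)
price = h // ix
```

9

Transformed code:
rows = 8
price = rows + price
ix = ix % 11
if pos < pos:
    pos = pos - (34 >= price)
else:
    rows = rows - pos
for rows in price:
    price = price * (ix > pos)
    price = ix[pos]
price = ix + 12
ix = (ix + pos) // 19
price = price - rows
record(36)
price = rows // ix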